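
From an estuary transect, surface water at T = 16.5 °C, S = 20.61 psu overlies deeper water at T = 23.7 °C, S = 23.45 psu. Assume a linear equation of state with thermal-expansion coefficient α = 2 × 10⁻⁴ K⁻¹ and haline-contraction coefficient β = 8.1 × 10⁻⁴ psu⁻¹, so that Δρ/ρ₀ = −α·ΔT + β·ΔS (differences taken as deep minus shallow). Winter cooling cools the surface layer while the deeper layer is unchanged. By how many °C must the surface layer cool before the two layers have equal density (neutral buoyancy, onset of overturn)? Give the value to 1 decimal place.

Neutral buoyancy requires Δρ = 0, i.e. −α(T_deep − T_surf′) + β(S_deep − S_surf) = 0.
T_surf′ = T_deep − (β/α)·ΔS = 23.7 − (8.1 × 10⁻⁴/2 × 10⁻⁴)·(+2.84) = 12.198 °C.
Cooling required: 16.5 − (12.198) = 4.302 °C.

4.3 °C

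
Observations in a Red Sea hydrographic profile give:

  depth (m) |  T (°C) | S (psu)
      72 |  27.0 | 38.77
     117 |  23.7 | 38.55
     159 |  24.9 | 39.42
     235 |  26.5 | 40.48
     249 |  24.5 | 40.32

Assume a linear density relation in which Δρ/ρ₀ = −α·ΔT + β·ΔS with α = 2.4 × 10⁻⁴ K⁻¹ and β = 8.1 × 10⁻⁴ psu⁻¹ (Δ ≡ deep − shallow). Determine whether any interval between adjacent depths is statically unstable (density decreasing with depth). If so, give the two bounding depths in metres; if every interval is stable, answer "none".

Evaluate Δρ/ρ₀ = −αΔT + βΔS across each adjacent pair:
  72–117 m: −αΔT+βΔS = −(2.4 × 10⁻⁴)(-3.3)+(8.1 × 10⁻⁴)(-0.22) = 6.1 × 10⁻⁴ → stable
  117–159 m: −αΔT+βΔS = −(2.4 × 10⁻⁴)(+1.2)+(8.1 × 10⁻⁴)(+0.87) = 4.2 × 10⁻⁴ → stable
  159–235 m: −αΔT+βΔS = −(2.4 × 10⁻⁴)(+1.6)+(8.1 × 10⁻⁴)(+1.06) = 4.7 × 10⁻⁴ → stable
  235–249 m: −αΔT+βΔS = −(2.4 × 10⁻⁴)(-2.0)+(8.1 × 10⁻⁴)(-0.16) = 3.5 × 10⁻⁴ → stable
Every interval has Δρ > 0: the column is stably stratified throughout.

none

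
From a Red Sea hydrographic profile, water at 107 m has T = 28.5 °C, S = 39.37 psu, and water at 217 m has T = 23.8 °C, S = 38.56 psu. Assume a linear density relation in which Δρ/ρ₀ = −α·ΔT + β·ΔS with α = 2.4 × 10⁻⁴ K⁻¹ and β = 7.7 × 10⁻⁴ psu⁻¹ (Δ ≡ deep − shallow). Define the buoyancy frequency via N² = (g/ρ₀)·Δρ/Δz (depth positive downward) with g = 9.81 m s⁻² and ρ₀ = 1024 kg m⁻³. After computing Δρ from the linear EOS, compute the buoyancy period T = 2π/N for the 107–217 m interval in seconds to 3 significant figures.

ΔT = -4.7 K, ΔS = -0.81 psu (deep − shallow).
Δρ/ρ₀ = −αΔT + βΔS = 1.128 × 10⁻³ − 6.237 × 10⁻⁴ = 5.043 × 10⁻⁴, so Δρ ≈ 0.5164 kg m⁻³.
N² = (g/ρ₀)·Δρ/Δz = g·(Δρ/ρ₀)/Δz = 9.81 × 5.043 × 10⁻⁴ / 110 = 4.4974 × 10⁻⁵ s⁻².
N = √(4.4974 × 10⁻⁵) = 6.7063 × 10⁻³ rad s⁻¹ → T = 2π/N = 936.91 s ≈ 937 s.

937 s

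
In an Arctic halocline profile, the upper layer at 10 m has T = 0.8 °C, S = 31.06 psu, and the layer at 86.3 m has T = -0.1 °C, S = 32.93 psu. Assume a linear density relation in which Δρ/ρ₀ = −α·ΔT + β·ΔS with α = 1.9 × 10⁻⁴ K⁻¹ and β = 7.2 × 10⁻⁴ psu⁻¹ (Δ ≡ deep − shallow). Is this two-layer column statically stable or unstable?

ΔT = -0.1 − 0.8 = -0.9 K and ΔS = 32.93 − 31.06 = +1.87 psu (deep − shallow).
−αΔT = 1.71 × 10⁻⁴; βΔS = 1.3464 × 10⁻³; sum Δρ/ρ₀ = 1.5174 × 10⁻³.
Δρ/ρ₀ > 0, so Δρ > 0: deeper water is denser → statically stable.

stable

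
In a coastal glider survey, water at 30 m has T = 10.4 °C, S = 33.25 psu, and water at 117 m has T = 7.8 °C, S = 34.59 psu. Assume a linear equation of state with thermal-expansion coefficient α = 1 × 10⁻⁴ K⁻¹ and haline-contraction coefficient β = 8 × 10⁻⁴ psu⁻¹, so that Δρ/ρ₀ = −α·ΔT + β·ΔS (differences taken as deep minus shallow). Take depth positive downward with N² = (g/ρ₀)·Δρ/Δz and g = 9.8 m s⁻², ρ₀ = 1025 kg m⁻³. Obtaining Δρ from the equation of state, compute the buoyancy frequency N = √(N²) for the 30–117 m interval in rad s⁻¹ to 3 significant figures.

0.0122 rad s⁻¹

ΔT = -2.6 K, ΔS = +1.34 psu (deep − shallow).
Δρ/ρ₀ = −αΔT + βΔS = 2.60 × 10⁻⁴ + 1.072 × 10⁻³ = 1.332 × 10⁻³, so Δρ ≈ 1.365 kg m⁻³.
N² = (g/ρ₀)·Δρ/Δz = g·(Δρ/ρ₀)/Δz = 9.8 × 1.332 × 10⁻³ / 87 = 1.5004 × 10⁻⁴ s⁻².
N = √(1.5004 × 10⁻⁴) = 0.012249 rad s⁻¹ ≈ 0.0122 rad s⁻¹.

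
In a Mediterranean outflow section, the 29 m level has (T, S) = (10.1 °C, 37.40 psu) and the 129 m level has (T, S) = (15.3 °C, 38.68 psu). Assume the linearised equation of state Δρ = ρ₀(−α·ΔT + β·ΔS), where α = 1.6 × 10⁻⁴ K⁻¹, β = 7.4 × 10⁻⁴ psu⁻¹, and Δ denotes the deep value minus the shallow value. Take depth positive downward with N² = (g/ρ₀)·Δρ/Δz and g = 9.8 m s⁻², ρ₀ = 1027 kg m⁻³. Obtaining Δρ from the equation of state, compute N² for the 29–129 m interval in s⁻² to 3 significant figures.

1.13 × 10⁻⁵ s⁻²

ΔT = +5.2 K, ΔS = +1.28 psu (deep − shallow).
Δρ/ρ₀ = −αΔT + βΔS = -8.32 × 10⁻⁴ + 9.472 × 10⁻⁴ = 1.152 × 10⁻⁴, so Δρ ≈ 0.1183 kg m⁻³.
N² = (g/ρ₀)·Δρ/Δz = g·(Δρ/ρ₀)/Δz = 9.8 × 1.152 × 10⁻⁴ / 100 = 1.1290 × 10⁻⁵ s⁻² ≈ 1.13 × 10⁻⁵ s⁻².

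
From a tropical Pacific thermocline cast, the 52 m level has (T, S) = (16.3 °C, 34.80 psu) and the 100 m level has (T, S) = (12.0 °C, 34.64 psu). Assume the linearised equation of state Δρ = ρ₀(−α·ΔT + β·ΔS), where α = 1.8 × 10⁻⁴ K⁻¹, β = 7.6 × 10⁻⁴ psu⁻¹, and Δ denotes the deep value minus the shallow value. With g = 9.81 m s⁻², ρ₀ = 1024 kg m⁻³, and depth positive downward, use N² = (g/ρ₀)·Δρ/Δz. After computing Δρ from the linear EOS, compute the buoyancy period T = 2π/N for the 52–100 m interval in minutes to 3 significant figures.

9.07 min

ΔT = -4.3 K, ΔS = -0.16 psu (deep − shallow).
Δρ/ρ₀ = −αΔT + βΔS = 7.74 × 10⁻⁴ − 1.216 × 10⁻⁴ = 6.524 × 10⁻⁴, so Δρ ≈ 0.6681 kg m⁻³.
N² = (g/ρ₀)·Δρ/Δz = g·(Δρ/ρ₀)/Δz = 9.81 × 6.524 × 10⁻⁴ / 48 = 1.3333 × 10⁻⁴ s⁻².
N = √(1.3333 × 10⁻⁴) = 0.011547 rad s⁻¹ → T = 2π/N = 544.14 s = 9.0690 min ≈ 9.07 min.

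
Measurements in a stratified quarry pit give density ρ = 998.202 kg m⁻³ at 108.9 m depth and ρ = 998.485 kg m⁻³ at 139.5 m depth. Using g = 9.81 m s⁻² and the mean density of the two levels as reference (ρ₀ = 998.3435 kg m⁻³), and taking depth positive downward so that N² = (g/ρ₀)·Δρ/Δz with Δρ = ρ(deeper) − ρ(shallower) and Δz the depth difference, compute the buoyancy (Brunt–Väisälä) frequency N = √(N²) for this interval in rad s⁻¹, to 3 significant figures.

9.53 × 10⁻³ rad s⁻¹

Δρ = 998.485 − 998.202 = 0.283 kg m⁻³ over Δz = 139.5 − 108.9 = 30.6 m.
N² = (9.81/998.3435) × (0.283/30.6) = 9.0877 × 10⁻⁵ s⁻².
N = √(9.0877 × 10⁻⁵) = 9.5329 × 10⁻³ rad s⁻¹ ≈ 9.53 × 10⁻³ rad s⁻¹.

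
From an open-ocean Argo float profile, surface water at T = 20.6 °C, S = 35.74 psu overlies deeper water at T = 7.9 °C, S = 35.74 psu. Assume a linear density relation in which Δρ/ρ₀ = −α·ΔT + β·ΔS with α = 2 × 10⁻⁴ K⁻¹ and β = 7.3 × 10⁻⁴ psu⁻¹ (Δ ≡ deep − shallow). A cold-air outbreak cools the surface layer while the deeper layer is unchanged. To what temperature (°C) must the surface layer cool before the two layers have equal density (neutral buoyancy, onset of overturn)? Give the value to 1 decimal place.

7.9 °C

Neutral buoyancy requires Δρ = 0, i.e. −α(T_deep − T_surf′) + β(S_deep − S_surf) = 0.
T_surf′ = T_deep − (β/α)·ΔS = 7.9 − (7.3 × 10⁻⁴/2 × 10⁻⁴)·(+0.00) = 7.900 °C.
Cooling required: 20.6 − (7.900) = 12.700 °C.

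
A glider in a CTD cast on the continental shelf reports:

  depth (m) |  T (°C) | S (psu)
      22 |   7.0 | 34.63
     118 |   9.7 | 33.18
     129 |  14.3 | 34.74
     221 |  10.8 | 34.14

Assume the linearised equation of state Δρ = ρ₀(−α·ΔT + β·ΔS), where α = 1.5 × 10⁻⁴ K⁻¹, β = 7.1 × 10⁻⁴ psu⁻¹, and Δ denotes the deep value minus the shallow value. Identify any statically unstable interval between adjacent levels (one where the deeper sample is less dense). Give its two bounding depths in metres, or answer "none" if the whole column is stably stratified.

22–118 m

Evaluate Δρ/ρ₀ = −αΔT + βΔS across each adjacent pair:
  22–118 m: −αΔT+βΔS = −(1.5 × 10⁻⁴)(+2.7)+(7.1 × 10⁻⁴)(-1.45) = -1.4 × 10⁻³ → UNSTABLE
  118–129 m: −αΔT+βΔS = −(1.5 × 10⁻⁴)(+4.6)+(7.1 × 10⁻⁴)(+1.56) = 4.2 × 10⁻⁴ → stable
  129–221 m: −αΔT+βΔS = −(1.5 × 10⁻⁴)(-3.5)+(7.1 × 10⁻⁴)(-0.60) = 9.9 × 10⁻⁵ → stable
The 22–118 m interval has Δρ < 0: lighter water underlies denser water.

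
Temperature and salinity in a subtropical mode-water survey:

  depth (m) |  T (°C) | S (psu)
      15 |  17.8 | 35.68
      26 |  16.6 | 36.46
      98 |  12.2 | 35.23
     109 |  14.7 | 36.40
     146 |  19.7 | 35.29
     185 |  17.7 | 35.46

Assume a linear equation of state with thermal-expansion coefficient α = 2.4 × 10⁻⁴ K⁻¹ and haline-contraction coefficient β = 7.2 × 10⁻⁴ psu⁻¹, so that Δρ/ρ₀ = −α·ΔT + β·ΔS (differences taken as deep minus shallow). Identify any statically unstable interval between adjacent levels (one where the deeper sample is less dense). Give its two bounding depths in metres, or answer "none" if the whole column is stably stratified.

109–146 m

Evaluate Δρ/ρ₀ = −αΔT + βΔS across each adjacent pair:
  15–26 m: −αΔT+βΔS = −(2.4 × 10⁻⁴)(-1.2)+(7.2 × 10⁻⁴)(+0.78) = 8.5 × 10⁻⁴ → stable
  26–98 m: −αΔT+βΔS = −(2.4 × 10⁻⁴)(-4.4)+(7.2 × 10⁻⁴)(-1.23) = 1.7 × 10⁻⁴ → stable
  98–109 m: −αΔT+βΔS = −(2.4 × 10⁻⁴)(+2.5)+(7.2 × 10⁻⁴)(+1.17) = 2.4 × 10⁻⁴ → stable
  109–146 m: −αΔT+βΔS = −(2.4 × 10⁻⁴)(+5.0)+(7.2 × 10⁻⁴)(-1.11) = -2.0 × 10⁻³ → UNSTABLE
  146–185 m: −αΔT+βΔS = −(2.4 × 10⁻⁴)(-2.0)+(7.2 × 10⁻⁴)(+0.17) = 6.0 × 10⁻⁴ → stable
The 109–146 m interval has Δρ < 0: lighter water underlies denser water.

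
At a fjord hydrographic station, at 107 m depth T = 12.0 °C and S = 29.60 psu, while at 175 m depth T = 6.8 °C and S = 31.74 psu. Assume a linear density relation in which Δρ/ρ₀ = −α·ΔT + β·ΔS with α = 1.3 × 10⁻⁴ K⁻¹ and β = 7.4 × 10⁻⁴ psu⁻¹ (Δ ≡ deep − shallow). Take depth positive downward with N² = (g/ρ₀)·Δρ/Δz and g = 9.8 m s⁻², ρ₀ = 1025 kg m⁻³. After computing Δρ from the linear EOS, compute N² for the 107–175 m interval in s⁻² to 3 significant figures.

3.26 × 10⁻⁴ s⁻²

ΔT = -5.2 K, ΔS = +2.14 psu (deep − shallow).
Δρ/ρ₀ = −αΔT + βΔS = 6.76 × 10⁻⁴ + 1.5836 × 10⁻³ = 2.2596 × 10⁻³, so Δρ ≈ 2.316 kg m⁻³.
N² = (g/ρ₀)·Δρ/Δz = g·(Δρ/ρ₀)/Δz = 9.8 × 2.2596 × 10⁻³ / 68 = 3.2565 × 10⁻⁴ s⁻² ≈ 3.26 × 10⁻⁴ s⁻².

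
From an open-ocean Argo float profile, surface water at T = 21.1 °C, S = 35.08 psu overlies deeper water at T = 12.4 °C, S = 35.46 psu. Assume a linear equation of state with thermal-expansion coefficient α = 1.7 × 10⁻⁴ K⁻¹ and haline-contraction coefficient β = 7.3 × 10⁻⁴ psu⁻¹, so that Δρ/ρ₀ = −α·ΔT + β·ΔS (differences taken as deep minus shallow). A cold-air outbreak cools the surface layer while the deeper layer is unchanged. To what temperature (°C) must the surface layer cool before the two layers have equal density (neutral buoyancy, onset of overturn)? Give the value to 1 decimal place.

10.8 °C

Neutral buoyancy requires Δρ = 0, i.e. −α(T_deep − T_surf′) + β(S_deep − S_surf) = 0.
T_surf′ = T_deep − (β/α)·ΔS = 12.4 − (7.3 × 10⁻⁴/1.7 × 10⁻⁴)·(+0.38) = 10.768 °C.
Cooling required: 21.1 − (10.768) = 10.332 °C.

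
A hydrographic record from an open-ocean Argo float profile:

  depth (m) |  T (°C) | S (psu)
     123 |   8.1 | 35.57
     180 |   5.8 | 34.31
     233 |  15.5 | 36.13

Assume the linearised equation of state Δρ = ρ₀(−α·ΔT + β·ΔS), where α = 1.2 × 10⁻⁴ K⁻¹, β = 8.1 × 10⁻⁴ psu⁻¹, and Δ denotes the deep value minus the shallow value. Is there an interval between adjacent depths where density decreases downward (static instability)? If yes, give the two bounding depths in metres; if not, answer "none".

123–180 m

Evaluate Δρ/ρ₀ = −αΔT + βΔS across each adjacent pair:
  123–180 m: −αΔT+βΔS = −(1.2 × 10⁻⁴)(-2.3)+(8.1 × 10⁻⁴)(-1.26) = -7.4 × 10⁻⁴ → UNSTABLE
  180–233 m: −αΔT+βΔS = −(1.2 × 10⁻⁴)(+9.7)+(8.1 × 10⁻⁴)(+1.82) = 3.1 × 10⁻⁴ → stable
The 123–180 m interval has Δρ < 0: lighter water underlies denser water.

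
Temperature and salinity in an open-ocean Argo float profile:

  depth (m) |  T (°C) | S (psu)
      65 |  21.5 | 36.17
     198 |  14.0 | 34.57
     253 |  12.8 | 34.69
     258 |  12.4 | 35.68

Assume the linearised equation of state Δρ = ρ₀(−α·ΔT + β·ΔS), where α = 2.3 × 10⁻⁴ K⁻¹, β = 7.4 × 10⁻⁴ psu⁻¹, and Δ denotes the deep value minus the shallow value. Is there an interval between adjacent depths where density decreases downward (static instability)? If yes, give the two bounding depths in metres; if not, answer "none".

Evaluate Δρ/ρ₀ = −αΔT + βΔS across each adjacent pair:
  65–198 m: −αΔT+βΔS = −(2.3 × 10⁻⁴)(-7.5)+(7.4 × 10⁻⁴)(-1.60) = 5.4 × 10⁻⁴ → stable
  198–253 m: −αΔT+βΔS = −(2.3 × 10⁻⁴)(-1.2)+(7.4 × 10⁻⁴)(+0.12) = 3.6 × 10⁻⁴ → stable
  253–258 m: −αΔT+βΔS = −(2.3 × 10⁻⁴)(-0.4)+(7.4 × 10⁻⁴)(+0.99) = 8.2 × 10⁻⁴ → stable
Every interval has Δρ > 0: the column is stably stratified throughout.

none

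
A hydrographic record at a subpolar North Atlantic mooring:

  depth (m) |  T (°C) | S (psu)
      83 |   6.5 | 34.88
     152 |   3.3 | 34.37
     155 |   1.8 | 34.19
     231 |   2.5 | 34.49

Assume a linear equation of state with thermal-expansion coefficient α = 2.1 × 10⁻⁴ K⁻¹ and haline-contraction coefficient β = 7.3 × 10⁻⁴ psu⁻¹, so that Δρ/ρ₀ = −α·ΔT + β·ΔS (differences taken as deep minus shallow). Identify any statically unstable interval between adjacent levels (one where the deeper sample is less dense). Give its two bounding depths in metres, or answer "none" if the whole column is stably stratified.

Evaluate Δρ/ρ₀ = −αΔT + βΔS across each adjacent pair:
  83–152 m: −αΔT+βΔS = −(2.1 × 10⁻⁴)(-3.2)+(7.3 × 10⁻⁴)(-0.51) = 3.0 × 10⁻⁴ → stable
  152–155 m: −αΔT+βΔS = −(2.1 × 10⁻⁴)(-1.5)+(7.3 × 10⁻⁴)(-0.18) = 1.8 × 10⁻⁴ → stable
  155–231 m: −αΔT+βΔS = −(2.1 × 10⁻⁴)(+0.7)+(7.3 × 10⁻⁴)(+0.30) = 7.2 × 10⁻⁵ → stable
Every interval has Δρ > 0: the column is stably stratified throughout.

none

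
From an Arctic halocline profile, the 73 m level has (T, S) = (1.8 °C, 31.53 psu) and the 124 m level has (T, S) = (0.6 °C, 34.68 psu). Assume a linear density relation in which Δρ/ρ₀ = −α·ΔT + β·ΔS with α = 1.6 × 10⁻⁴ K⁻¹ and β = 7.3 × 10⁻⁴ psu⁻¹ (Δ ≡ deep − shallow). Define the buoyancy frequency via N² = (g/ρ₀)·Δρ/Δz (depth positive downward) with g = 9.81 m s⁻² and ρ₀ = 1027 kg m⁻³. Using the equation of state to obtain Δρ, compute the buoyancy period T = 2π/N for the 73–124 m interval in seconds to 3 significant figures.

287 s

ΔT = -1.2 K, ΔS = +3.15 psu (deep − shallow).
Δρ/ρ₀ = −αΔT + βΔS = 1.92 × 10⁻⁴ + 2.2995 × 10⁻³ = 2.4915 × 10⁻³, so Δρ ≈ 2.559 kg m⁻³.
N² = (g/ρ₀)·Δρ/Δz = g·(Δρ/ρ₀)/Δz = 9.81 × 2.4915 × 10⁻³ / 51 = 4.7925 × 10⁻⁴ s⁻².
N = √(4.7925 × 10⁻⁴) = 0.021892 rad s⁻¹ → T = 2π/N = 287.01 s ≈ 287 s.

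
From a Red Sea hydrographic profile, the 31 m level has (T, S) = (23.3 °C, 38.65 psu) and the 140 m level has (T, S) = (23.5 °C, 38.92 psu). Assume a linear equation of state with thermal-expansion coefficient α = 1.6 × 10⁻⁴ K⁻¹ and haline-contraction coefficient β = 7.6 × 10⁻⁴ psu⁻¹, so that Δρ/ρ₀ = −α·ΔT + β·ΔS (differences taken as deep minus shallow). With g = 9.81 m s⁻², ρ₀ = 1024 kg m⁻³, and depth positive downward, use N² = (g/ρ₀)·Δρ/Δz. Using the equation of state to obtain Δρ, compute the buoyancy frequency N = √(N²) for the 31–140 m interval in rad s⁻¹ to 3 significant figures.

3.95 × 10⁻³ rad s⁻¹

ΔT = +0.2 K, ΔS = +0.27 psu (deep − shallow).
Δρ/ρ₀ = −αΔT + βΔS = -3.20 × 10⁻⁵ + 2.052 × 10⁻⁴ = 1.732 × 10⁻⁴, so Δρ ≈ 0.1774 kg m⁻³.
N² = (g/ρ₀)·Δρ/Δz = g·(Δρ/ρ₀)/Δz = 9.81 × 1.732 × 10⁻⁴ / 109 = 1.5588 × 10⁻⁵ s⁻².
N = √(1.5588 × 10⁻⁵) = 3.9482 × 10⁻³ rad s⁻¹ ≈ 3.95 × 10⁻³ rad s⁻¹.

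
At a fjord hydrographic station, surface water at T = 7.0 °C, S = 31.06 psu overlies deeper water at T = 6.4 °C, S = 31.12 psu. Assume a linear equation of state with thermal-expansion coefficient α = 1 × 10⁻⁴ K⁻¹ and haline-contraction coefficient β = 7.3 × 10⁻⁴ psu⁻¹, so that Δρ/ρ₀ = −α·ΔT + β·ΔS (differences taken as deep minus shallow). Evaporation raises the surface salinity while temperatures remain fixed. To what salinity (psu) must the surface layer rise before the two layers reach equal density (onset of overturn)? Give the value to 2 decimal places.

31.20 psu

Neutral buoyancy requires −α(T_deep − T_surf) + β(S_deep − S_surf′) = 0.
S_surf′ = S_deep − (α/β)·ΔT = 31.12 − (1 × 10⁻⁴/7.3 × 10⁻⁴)·(-0.6) = 31.2022 psu.
Increase required: 31.2022 − 31.06 = 0.1422 psu.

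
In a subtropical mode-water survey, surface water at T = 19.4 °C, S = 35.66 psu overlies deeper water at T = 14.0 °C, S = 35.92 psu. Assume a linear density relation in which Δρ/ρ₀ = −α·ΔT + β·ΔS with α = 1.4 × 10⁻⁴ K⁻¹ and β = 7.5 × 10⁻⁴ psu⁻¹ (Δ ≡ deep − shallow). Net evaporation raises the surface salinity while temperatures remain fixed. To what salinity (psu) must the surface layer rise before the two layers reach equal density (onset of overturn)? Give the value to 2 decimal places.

Neutral buoyancy requires −α(T_deep − T_surf) + β(S_deep − S_surf′) = 0.
S_surf′ = S_deep − (α/β)·ΔT = 35.92 − (1.4 × 10⁻⁴/7.5 × 10⁻⁴)·(-5.4) = 36.9280 psu.
Increase required: 36.9280 − 35.66 = 1.2680 psu.

36.93 psu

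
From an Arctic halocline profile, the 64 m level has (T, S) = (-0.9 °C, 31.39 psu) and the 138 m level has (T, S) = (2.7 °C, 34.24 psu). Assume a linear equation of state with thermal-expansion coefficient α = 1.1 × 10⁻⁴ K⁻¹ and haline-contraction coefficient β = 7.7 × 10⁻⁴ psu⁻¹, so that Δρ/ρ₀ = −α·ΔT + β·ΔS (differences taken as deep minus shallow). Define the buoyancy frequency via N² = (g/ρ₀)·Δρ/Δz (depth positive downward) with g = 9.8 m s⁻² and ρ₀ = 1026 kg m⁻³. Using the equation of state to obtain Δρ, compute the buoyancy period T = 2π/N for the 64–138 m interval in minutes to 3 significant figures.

6.79 min

ΔT = +3.6 K, ΔS = +2.85 psu (deep − shallow).
Δρ/ρ₀ = −αΔT + βΔS = -3.96 × 10⁻⁴ + 2.1945 × 10⁻³ = 1.7985 × 10⁻³, so Δρ ≈ 1.845 kg m⁻³.
N² = (g/ρ₀)·Δρ/Δz = g·(Δρ/ρ₀)/Δz = 9.8 × 1.7985 × 10⁻³ / 74 = 2.3818 × 10⁻⁴ s⁻².
N = √(2.3818 × 10⁻⁴) = 0.015433 rad s⁻¹ → T = 2π/N = 407.13 s = 6.7855 min ≈ 6.79 min.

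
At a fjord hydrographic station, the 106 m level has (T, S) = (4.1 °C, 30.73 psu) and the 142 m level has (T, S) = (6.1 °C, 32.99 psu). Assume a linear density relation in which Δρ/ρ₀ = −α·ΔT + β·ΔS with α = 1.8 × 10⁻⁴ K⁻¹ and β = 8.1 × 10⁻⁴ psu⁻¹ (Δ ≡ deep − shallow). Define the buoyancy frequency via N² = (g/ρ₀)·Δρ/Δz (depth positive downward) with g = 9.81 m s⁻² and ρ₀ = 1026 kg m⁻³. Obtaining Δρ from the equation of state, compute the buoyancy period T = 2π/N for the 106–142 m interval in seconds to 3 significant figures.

ΔT = +2.0 K, ΔS = +2.26 psu (deep − shallow).
Δρ/ρ₀ = −αΔT + βΔS = -3.60 × 10⁻⁴ + 1.8306 × 10⁻³ = 1.4706 × 10⁻³, so Δρ ≈ 1.509 kg m⁻³.
N² = (g/ρ₀)·Δρ/Δz = g·(Δρ/ρ₀)/Δz = 9.81 × 1.4706 × 10⁻³ / 36 = 4.0074 × 10⁻⁴ s⁻².
N = √(4.0074 × 10⁻⁴) = 0.020018 rad s⁻¹ → T = 2π/N = 313.88 s ≈ 314 s.

314 s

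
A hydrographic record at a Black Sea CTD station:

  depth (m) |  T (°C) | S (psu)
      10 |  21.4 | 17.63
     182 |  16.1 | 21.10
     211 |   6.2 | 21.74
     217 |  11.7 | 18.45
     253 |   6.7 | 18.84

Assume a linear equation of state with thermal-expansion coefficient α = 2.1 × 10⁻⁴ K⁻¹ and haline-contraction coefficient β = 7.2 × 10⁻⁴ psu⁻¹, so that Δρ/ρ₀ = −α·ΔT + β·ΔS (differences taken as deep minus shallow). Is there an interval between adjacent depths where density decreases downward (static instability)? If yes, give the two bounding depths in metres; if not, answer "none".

211–217 m

Evaluate Δρ/ρ₀ = −αΔT + βΔS across each adjacent pair:
  10–182 m: −αΔT+βΔS = −(2.1 × 10⁻⁴)(-5.3)+(7.2 × 10⁻⁴)(+3.47) = 3.6 × 10⁻³ → stable
  182–211 m: −αΔT+βΔS = −(2.1 × 10⁻⁴)(-9.9)+(7.2 × 10⁻⁴)(+0.64) = 2.5 × 10⁻³ → stable
  211–217 m: −αΔT+βΔS = −(2.1 × 10⁻⁴)(+5.5)+(7.2 × 10⁻⁴)(-3.29) = -3.5 × 10⁻³ → UNSTABLE
  217–253 m: −αΔT+βΔS = −(2.1 × 10⁻⁴)(-5.0)+(7.2 × 10⁻⁴)(+0.39) = 1.3 × 10⁻³ → stable
The 211–217 m interval has Δρ < 0: lighter water underlies denser water.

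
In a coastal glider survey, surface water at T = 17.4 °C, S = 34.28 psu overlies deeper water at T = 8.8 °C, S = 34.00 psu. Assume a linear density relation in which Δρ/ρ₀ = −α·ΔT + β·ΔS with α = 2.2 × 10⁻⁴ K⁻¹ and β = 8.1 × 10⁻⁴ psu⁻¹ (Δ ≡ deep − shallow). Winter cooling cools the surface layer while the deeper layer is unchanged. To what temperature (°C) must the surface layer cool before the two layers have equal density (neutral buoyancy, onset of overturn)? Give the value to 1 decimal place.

Neutral buoyancy requires Δρ = 0, i.e. −α(T_deep − T_surf′) + β(S_deep − S_surf) = 0.
T_surf′ = T_deep − (β/α)·ΔS = 8.8 − (8.1 × 10⁻⁴/2.2 × 10⁻⁴)·(-0.28) = 9.831 °C.
Cooling required: 17.4 − (9.831) = 7.569 °C.

9.8 °C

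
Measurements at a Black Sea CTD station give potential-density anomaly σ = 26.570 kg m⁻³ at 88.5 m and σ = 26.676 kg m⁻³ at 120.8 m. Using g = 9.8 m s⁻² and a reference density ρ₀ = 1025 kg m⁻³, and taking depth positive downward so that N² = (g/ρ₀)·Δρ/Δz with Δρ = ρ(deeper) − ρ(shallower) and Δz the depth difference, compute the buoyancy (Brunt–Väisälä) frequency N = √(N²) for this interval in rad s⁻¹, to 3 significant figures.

Δρ = 1026.676 − 1026.570 = 0.106 kg m⁻³ over Δz = 120.8 − 88.5 = 32.3 m.
N² = (9.8/1025) × (0.106/32.3) = 3.1377 × 10⁻⁵ s⁻².
N = √(3.1377 × 10⁻⁵) = 5.6015 × 10⁻³ rad s⁻¹ ≈ 5.60 × 10⁻³ rad s⁻¹.

5.60 × 10⁻³ rad s⁻¹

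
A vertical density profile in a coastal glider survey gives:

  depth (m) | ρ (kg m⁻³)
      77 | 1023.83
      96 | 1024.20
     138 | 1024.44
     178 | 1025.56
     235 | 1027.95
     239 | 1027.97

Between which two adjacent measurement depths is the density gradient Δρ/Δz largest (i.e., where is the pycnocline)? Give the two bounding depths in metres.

178–235 m

Compute the density gradient over each adjacent pair:
  77–96 m: Δρ/Δz = 0.37/19 = 0.019 kg m⁻⁴
  96–138 m: Δρ/Δz = 0.24/42 = 5.7 × 10⁻³ kg m⁻⁴
  138–178 m: Δρ/Δz = 1.12/40 = 0.028 kg m⁻⁴
  178–235 m: Δρ/Δz = 2.39/57 = 0.042 kg m⁻⁴
  235–239 m: Δρ/Δz = 0.02/4 = 5.0 × 10⁻³ kg m⁻⁴
The largest gradient is in the 178–235 m interval — the pycnocline.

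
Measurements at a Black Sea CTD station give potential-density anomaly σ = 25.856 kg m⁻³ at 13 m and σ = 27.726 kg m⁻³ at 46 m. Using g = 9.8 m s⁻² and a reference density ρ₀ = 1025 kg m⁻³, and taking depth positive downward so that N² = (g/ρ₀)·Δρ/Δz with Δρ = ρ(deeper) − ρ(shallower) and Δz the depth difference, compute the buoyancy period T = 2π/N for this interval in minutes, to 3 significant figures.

4.50 min

Δρ = 1027.726 − 1025.856 = 1.870 kg m⁻³ over Δz = 46 − 13 = 33 m.
N² = (9.8/1025) × (1.870/33) = 5.4179 × 10⁻⁴ s⁻².
N = √(5.4179 × 10⁻⁴) = 0.023276 rad s⁻¹, so T = 2π/N = 269.94 s = 4.4990 min ≈ 4.50 min.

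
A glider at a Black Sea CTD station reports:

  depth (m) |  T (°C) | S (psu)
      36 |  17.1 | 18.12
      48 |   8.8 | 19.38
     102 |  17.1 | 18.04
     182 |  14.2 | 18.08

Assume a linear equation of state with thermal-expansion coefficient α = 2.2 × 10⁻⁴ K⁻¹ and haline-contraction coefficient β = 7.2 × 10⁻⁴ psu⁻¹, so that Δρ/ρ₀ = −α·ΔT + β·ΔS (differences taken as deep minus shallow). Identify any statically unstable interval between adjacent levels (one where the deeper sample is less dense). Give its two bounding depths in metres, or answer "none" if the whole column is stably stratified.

48–102 m

Evaluate Δρ/ρ₀ = −αΔT + βΔS across each adjacent pair:
  36–48 m: −αΔT+βΔS = −(2.2 × 10⁻⁴)(-8.3)+(7.2 × 10⁻⁴)(+1.26) = 2.7 × 10⁻³ → stable
  48–102 m: −αΔT+βΔS = −(2.2 × 10⁻⁴)(+8.3)+(7.2 × 10⁻⁴)(-1.34) = -2.8 × 10⁻³ → UNSTABLE
  102–182 m: −αΔT+βΔS = −(2.2 × 10⁻⁴)(-2.9)+(7.2 × 10⁻⁴)(+0.04) = 6.7 × 10⁻⁴ → stable
The 48–102 m interval has Δρ < 0: lighter water underlies denser water.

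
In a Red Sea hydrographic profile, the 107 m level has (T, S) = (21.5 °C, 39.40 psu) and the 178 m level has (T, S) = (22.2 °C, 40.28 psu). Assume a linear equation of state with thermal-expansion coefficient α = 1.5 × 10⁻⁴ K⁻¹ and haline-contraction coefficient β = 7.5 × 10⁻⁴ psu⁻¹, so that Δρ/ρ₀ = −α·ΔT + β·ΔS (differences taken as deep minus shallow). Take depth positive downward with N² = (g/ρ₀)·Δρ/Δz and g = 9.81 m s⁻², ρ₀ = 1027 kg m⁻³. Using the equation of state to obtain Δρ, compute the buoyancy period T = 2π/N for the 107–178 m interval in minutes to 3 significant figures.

ΔT = +0.7 K, ΔS = +0.88 psu (deep − shallow).
Δρ/ρ₀ = −αΔT + βΔS = -1.05 × 10⁻⁴ + 6.60 × 10⁻⁴ = 5.55 × 10⁻⁴, so Δρ ≈ 0.5700 kg m⁻³.
N² = (g/ρ₀)·Δρ/Δz = g·(Δρ/ρ₀)/Δz = 9.81 × 5.55 × 10⁻⁴ / 71 = 7.6684 × 10⁻⁵ s⁻².
N = √(7.6684 × 10⁻⁵) = 8.7569 × 10⁻³ rad s⁻¹ → T = 2π/N = 717.51 s = 11.958 min ≈ 12.0 min.

12.0 min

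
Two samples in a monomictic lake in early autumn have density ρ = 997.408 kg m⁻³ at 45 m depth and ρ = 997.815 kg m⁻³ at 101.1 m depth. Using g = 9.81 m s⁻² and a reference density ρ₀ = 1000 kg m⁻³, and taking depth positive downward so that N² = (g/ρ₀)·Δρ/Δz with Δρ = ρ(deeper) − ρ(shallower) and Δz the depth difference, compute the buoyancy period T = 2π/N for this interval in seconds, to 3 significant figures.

745 s

Δρ = 997.815 − 997.408 = 0.407 kg m⁻³ over Δz = 101.1 − 45 = 56.1 m.
N² = (9.81/1000) × (0.407/56.1) = 7.1171 × 10⁻⁵ s⁻².
N = √(7.1171 × 10⁻⁵) = 8.4363 × 10⁻³ rad s⁻¹, so T = 2π/N = 744.78 s ≈ 745 s.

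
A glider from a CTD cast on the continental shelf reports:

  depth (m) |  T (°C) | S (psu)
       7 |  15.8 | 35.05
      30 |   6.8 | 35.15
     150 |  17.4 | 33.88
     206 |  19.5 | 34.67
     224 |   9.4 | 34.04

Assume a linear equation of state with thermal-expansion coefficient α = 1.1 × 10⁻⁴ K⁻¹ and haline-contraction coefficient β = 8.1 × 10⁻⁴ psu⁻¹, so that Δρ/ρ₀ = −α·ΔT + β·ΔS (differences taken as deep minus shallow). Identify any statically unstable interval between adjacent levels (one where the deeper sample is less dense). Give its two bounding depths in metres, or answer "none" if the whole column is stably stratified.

Evaluate Δρ/ρ₀ = −αΔT + βΔS across each adjacent pair:
  7–30 m: −αΔT+βΔS = −(1.1 × 10⁻⁴)(-9.0)+(8.1 × 10⁻⁴)(+0.10) = 1.1 × 10⁻³ → stable
  30–150 m: −αΔT+βΔS = −(1.1 × 10⁻⁴)(+10.6)+(8.1 × 10⁻⁴)(-1.27) = -2.2 × 10⁻³ → UNSTABLE
  150–206 m: −αΔT+βΔS = −(1.1 × 10⁻⁴)(+2.1)+(8.1 × 10⁻⁴)(+0.79) = 4.1 × 10⁻⁴ → stable
  206–224 m: −αΔT+βΔS = −(1.1 × 10⁻⁴)(-10.1)+(8.1 × 10⁻⁴)(-0.63) = 6.0 × 10⁻⁴ → stable
The 30–150 m interval has Δρ < 0: lighter water underlies denser water.

30–150 m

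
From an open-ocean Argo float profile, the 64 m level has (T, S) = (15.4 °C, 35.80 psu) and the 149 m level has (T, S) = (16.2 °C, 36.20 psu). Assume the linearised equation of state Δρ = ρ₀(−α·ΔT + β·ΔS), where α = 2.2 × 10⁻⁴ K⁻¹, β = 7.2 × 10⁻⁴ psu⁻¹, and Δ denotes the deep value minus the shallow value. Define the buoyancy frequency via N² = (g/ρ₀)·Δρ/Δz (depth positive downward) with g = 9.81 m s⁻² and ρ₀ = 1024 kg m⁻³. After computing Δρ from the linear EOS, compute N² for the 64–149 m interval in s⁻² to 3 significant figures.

ΔT = +0.8 K, ΔS = +0.40 psu (deep − shallow).
Δρ/ρ₀ = −αΔT + βΔS = -1.76 × 10⁻⁴ + 2.88 × 10⁻⁴ = 1.12 × 10⁻⁴, so Δρ ≈ 0.1147 kg m⁻³.
N² = (g/ρ₀)·Δρ/Δz = g·(Δρ/ρ₀)/Δz = 9.81 × 1.12 × 10⁻⁴ / 85 = 1.2926 × 10⁻⁵ s⁻² ≈ 1.29 × 10⁻⁵ s⁻².

1.29 × 10⁻⁵ s⁻²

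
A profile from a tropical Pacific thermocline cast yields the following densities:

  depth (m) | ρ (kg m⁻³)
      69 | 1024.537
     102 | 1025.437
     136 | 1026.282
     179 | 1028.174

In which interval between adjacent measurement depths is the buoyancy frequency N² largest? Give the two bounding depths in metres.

Compute the density gradient over each adjacent pair:
  69–102 m: Δρ/Δz = 0.900/33 = 0.027 kg m⁻⁴
  102–136 m: Δρ/Δz = 0.845/34 = 0.025 kg m⁻⁴
  136–179 m: Δρ/Δz = 1.892/43 = 0.044 kg m⁻⁴
The largest gradient is in the 136–179 m interval — the pycnocline.

136–179 m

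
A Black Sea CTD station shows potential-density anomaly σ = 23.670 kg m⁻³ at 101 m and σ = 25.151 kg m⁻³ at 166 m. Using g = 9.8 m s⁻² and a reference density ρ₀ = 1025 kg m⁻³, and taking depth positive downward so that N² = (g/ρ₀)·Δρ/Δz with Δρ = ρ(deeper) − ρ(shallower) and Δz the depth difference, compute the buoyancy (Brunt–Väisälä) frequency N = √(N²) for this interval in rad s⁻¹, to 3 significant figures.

Δρ = 1025.151 − 1023.670 = 1.481 kg m⁻³ over Δz = 166 − 101 = 65 m.
N² = (9.8/1025) × (1.481/65) = 2.1784 × 10⁻⁴ s⁻².
N = √(2.1784 × 10⁻⁴) = 0.014759 rad s⁻¹ ≈ 0.0148 rad s⁻¹.
A positive N² confirms static stability across the interval.

0.0148 rad s⁻¹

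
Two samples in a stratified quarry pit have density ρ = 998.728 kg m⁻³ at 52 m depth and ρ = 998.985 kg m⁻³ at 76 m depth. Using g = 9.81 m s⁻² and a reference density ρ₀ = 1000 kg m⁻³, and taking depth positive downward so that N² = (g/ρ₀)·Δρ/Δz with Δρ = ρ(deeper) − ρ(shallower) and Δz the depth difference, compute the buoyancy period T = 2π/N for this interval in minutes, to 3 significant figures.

Δρ = 998.985 − 998.728 = 0.257 kg m⁻³ over Δz = 76 − 52 = 24 m.
N² = (9.81/1000) × (0.257/24) = 1.0505 × 10⁻⁴ s⁻².
N = √(1.0505 × 10⁻⁴) = 0.010249 rad s⁻¹, so T = 2π/N = 613.05 s = 10.217 min ≈ 10.2 min.

10.2 min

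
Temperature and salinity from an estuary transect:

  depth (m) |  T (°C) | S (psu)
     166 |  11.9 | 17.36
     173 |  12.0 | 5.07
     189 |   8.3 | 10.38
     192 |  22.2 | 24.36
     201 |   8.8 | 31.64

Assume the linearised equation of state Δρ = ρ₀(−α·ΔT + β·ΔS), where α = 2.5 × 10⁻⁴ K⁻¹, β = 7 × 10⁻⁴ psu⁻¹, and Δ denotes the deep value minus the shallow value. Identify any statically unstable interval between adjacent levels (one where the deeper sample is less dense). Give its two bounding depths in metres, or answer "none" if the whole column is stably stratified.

166–173 m

Evaluate Δρ/ρ₀ = −αΔT + βΔS across each adjacent pair:
  166–173 m: −αΔT+βΔS = −(2.5 × 10⁻⁴)(+0.1)+(7 × 10⁻⁴)(-12.29) = -8.6 × 10⁻³ → UNSTABLE
  173–189 m: −αΔT+βΔS = −(2.5 × 10⁻⁴)(-3.7)+(7 × 10⁻⁴)(+5.31) = 4.6 × 10⁻³ → stable
  189–192 m: −αΔT+βΔS = −(2.5 × 10⁻⁴)(+13.9)+(7 × 10⁻⁴)(+13.98) = 6.3 × 10⁻³ → stable
  192–201 m: −αΔT+βΔS = −(2.5 × 10⁻⁴)(-13.4)+(7 × 10⁻⁴)(+7.28) = 8.4 × 10⁻³ → stable
The 166–173 m interval has Δρ < 0: lighter water underlies denser water.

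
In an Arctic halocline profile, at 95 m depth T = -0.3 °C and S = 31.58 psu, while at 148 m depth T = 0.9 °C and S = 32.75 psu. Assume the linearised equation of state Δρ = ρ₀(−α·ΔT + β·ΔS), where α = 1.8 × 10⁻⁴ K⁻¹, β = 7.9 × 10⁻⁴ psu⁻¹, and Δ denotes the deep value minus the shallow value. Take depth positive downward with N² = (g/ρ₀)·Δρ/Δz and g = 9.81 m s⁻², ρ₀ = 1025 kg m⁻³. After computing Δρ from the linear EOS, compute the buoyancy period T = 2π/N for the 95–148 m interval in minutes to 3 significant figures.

ΔT = +1.2 K, ΔS = +1.17 psu (deep − shallow).
Δρ/ρ₀ = −αΔT + βΔS = -2.16 × 10⁻⁴ + 9.243 × 10⁻⁴ = 7.083 × 10⁻⁴, so Δρ ≈ 0.7260 kg m⁻³.
N² = (g/ρ₀)·Δρ/Δz = g·(Δρ/ρ₀)/Δz = 9.81 × 7.083 × 10⁻⁴ / 53 = 1.3110 × 10⁻⁴ s⁻².
N = √(1.3110 × 10⁻⁴) = 0.011450 rad s⁻¹ → T = 2π/N = 548.75 s = 9.1458 min ≈ 9.15 min.

9.15 min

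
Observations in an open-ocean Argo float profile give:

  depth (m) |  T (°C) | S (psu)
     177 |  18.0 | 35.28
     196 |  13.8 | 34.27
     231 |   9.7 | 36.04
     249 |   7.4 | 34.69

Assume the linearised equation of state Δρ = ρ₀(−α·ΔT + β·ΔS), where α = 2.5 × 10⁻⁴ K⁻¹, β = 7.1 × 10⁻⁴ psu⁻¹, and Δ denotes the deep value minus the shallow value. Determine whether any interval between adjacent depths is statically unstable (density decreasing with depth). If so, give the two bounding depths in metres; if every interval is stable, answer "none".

231–249 m

Evaluate Δρ/ρ₀ = −αΔT + βΔS across each adjacent pair:
  177–196 m: −αΔT+βΔS = −(2.5 × 10⁻⁴)(-4.2)+(7.1 × 10⁻⁴)(-1.01) = 3.3 × 10⁻⁴ → stable
  196–231 m: −αΔT+βΔS = −(2.5 × 10⁻⁴)(-4.1)+(7.1 × 10⁻⁴)(+1.77) = 2.3 × 10⁻³ → stable
  231–249 m: −αΔT+βΔS = −(2.5 × 10⁻⁴)(-2.3)+(7.1 × 10⁻⁴)(-1.35) = -3.8 × 10⁻⁴ → UNSTABLE
The 231–249 m interval has Δρ < 0: lighter water underlies denser water.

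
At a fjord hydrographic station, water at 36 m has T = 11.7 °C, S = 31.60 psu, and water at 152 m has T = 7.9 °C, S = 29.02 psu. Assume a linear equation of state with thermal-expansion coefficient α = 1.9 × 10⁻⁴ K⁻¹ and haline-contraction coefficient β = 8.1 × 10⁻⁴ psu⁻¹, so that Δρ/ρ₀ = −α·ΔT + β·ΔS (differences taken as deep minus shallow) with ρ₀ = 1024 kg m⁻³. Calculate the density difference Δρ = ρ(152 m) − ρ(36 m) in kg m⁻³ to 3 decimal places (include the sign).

ΔT = -3.8 K, ΔS = -2.58 psu (deep − shallow).
Δρ/ρ₀ = −(1.9 × 10⁻⁴)(-3.8) + (8.1 × 10⁻⁴)(-2.58) = -1.3678 × 10⁻³.
Δρ = 1024 × (-1.3678 × 10⁻³) = -1.401 kg m⁻³.
Negative Δρ: lighter below, statically unstable.

-1.401 kg m⁻³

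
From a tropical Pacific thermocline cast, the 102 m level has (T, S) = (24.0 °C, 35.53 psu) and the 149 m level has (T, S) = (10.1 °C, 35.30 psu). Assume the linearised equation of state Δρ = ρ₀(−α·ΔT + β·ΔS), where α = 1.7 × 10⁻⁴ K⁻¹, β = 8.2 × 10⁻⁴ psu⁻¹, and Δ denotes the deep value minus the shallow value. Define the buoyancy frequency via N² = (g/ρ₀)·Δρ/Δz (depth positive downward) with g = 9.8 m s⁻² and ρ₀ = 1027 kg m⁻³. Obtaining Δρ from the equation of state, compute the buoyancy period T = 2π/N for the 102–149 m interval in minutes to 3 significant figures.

ΔT = -13.9 K, ΔS = -0.23 psu (deep − shallow).
Δρ/ρ₀ = −αΔT + βΔS = 2.363 × 10⁻³ − 1.886 × 10⁻⁴ = 2.1744 × 10⁻³, so Δρ ≈ 2.233 kg m⁻³.
N² = (g/ρ₀)·Δρ/Δz = g·(Δρ/ρ₀)/Δz = 9.8 × 2.1744 × 10⁻³ / 47 = 4.5339 × 10⁻⁴ s⁻².
N = √(4.5339 × 10⁻⁴) = 0.021293 rad s⁻¹ → T = 2π/N = 295.08 s = 4.9180 min ≈ 4.92 min.

4.92 min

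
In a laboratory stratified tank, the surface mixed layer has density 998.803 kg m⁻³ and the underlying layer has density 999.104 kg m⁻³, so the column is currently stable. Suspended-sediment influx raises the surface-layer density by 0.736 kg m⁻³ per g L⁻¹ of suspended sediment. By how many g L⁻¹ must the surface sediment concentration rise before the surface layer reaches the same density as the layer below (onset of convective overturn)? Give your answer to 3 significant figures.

0.409 g L⁻¹

Density deficit of the surface layer: 999.104 − 998.803 = 0.301 kg m⁻³.
Required change = 0.301 / 0.736 = 0.409 g L⁻¹.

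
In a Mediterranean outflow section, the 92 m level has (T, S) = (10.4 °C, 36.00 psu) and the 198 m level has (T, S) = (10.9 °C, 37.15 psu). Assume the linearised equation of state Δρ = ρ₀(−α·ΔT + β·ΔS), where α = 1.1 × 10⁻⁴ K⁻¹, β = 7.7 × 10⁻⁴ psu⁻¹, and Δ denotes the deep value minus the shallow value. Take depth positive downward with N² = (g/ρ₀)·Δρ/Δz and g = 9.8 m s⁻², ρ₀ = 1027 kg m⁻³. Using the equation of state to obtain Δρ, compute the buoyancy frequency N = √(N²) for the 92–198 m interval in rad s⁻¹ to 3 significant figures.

ΔT = +0.5 K, ΔS = +1.15 psu (deep − shallow).
Δρ/ρ₀ = −αΔT + βΔS = -5.50 × 10⁻⁵ + 8.855 × 10⁻⁴ = 8.305 × 10⁻⁴, so Δρ ≈ 0.8529 kg m⁻³.
N² = (g/ρ₀)·Δρ/Δz = g·(Δρ/ρ₀)/Δz = 9.8 × 8.305 × 10⁻⁴ / 106 = 7.6782 × 10⁻⁵ s⁻².
N = √(7.6782 × 10⁻⁵) = 8.7625 × 10⁻³ rad s⁻¹ ≈ 8.76 × 10⁻³ rad s⁻¹.

8.76 × 10⁻³ rad s⁻¹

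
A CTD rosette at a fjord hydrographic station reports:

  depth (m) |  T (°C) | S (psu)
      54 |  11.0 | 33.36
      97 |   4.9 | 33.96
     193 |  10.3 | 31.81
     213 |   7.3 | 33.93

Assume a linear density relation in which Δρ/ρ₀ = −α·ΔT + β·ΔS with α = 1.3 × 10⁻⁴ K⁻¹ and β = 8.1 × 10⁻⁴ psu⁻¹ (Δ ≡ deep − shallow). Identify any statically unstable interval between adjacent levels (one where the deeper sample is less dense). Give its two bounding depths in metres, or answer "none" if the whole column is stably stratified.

97–193 m

Evaluate Δρ/ρ₀ = −αΔT + βΔS across each adjacent pair:
  54–97 m: −αΔT+βΔS = −(1.3 × 10⁻⁴)(-6.1)+(8.1 × 10⁻⁴)(+0.60) = 1.3 × 10⁻³ → stable
  97–193 m: −αΔT+βΔS = −(1.3 × 10⁻⁴)(+5.4)+(8.1 × 10⁻⁴)(-2.15) = -2.4 × 10⁻³ → UNSTABLE
  193–213 m: −αΔT+βΔS = −(1.3 × 10⁻⁴)(-3.0)+(8.1 × 10⁻⁴)(+2.12) = 2.1 × 10⁻³ → stable
The 97–193 m interval has Δρ < 0: lighter water underlies denser water.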